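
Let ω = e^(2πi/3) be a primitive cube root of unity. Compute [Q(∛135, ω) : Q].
[Q(∛135, ω) : Q] = 6

[Q(∛135):Q] = 3 (min poly x^3 - 135, irreducible since 135 is not a perfect cube). [Q(ω):Q] = 2 (min poly x^2 + x + 1). Since Q(∛135) ⊂ R and ω ∉ R, we have ω ∉ Q(∛135), so x^2 + x + 1 remains irreducible over Q(∛135) and [Q(∛135, ω) : Q(∛135)] = 2. By the tower law, [Q(∛135, ω) : Q] = 3 · 2 = 6. (In fact Q(∛135, ω) is the splitting field of x^3 - 135 over Q.)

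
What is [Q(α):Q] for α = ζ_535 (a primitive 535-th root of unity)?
[Q(α):Q] = 424

The minimal polynomial of ζ_535 over Q is the 535-th cyclotomic polynomial Φ_535(x), which is irreducible over Q and has degree φ(535) = 424. Hence [Q(α):Q] = φ(535) = 424.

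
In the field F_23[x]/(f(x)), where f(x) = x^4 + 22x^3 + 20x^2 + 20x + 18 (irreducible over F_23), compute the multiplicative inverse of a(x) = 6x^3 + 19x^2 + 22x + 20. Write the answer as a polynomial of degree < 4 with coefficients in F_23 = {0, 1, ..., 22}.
a(x)^(-1) ≡ 3x^3 + 20x^2 + 6x + 22 (mod f(x))

Since f is irreducible over F_23, F_23[x]/(f) is a field and a(x) ≠ 0 has an inverse. Apply the extended Euclidean algorithm to f(x) and a(x) in F_23[x]: f(x) = (4x + 14)·a(x) + (11x^2 + 14);  a(x) = (11x + 8)·(11x^2 + 14) + (6x);  (11x^2 + 14) = (21x)·(6x) + (14). The last nonzero remainder is the constant 14 = gcd(f, a) in F_23. Back-substituting through the division chain expresses 14 = s(x)·a(x) + t(x)·f(x) with s(x) ≡ 19x^3 + 4x^2 + 15x + 9 (mod f), so (19x^3 + 4x^2 + 15x + 9)·a(x) ≡ 14 (mod f). Multiplying by 14^(-1) ≡ 5 in F_23 gives a(x)^(-1) ≡ 5·(19x^3 + 4x^2 + 15x + 9) ≡ 3x^3 + 20x^2 + 6x + 22 (mod f). Check: (6x^3 + 19x^2 + 22x + 20)·(3x^3 + 20x^2 + 6x + 22) = 18x^6 + 16x^5 + 22x^4 + 10x^3 + 7x^2 + 6x + 3 ≡ 1 (mod x^4 + 22x^3 + 20x^2 + 20x + 18).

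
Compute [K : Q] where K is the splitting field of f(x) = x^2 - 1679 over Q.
[K : Q] = 2

f(x) = x^2 - 1679 factors as (x - √1679)(x + √1679). The splitting field is K = Q(√1679). Since 1679 is squarefree and > 1, it is not a perfect square, so x^2 - 1679 is irreducible over Q and [Q(√1679) : Q] = 2. Hence [K : Q] = 2.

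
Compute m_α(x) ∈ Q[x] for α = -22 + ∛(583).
m_α(x) = x^3 + 66x^2 + 1452x + 10065

Set β = α + 22 = ∛(583), so β^3 = 583. Then (α + 22)^3 - 583 = 0, i.e. α is a root of g(x) = (x + 22)^3 - 583 = x^3 + 66x^2 + 1452x + 10065. Since g(x) = h(x + 22) where h(x) = x^3 - 583, and h is irreducible over Q (because 583 is not a perfect cube, so h has no rational root, and a monic cubic with no rational root is irreducible), g is also irreducible (irreducibility is preserved under the substitution x → x + 22). Hence m_α(x) = x^3 + 66x^2 + 1452x + 10065.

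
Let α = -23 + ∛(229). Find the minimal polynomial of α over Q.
m_α(x) = x^3 + 69x^2 + 1587x + 11938

Set β = α + 23 = ∛(229), so β^3 = 229. Then (α + 23)^3 - 229 = 0, i.e. α is a root of g(x) = (x + 23)^3 - 229 = x^3 + 69x^2 + 1587x + 11938. Since g(x) = h(x + 23) where h(x) = x^3 - 229, and h is irreducible over Q (because 229 is not a perfect cube, so h has no rational root, and a monic cubic with no rational root is irreducible), g is also irreducible (irreducibility is preserved under the substitution x → x + 23). Hence m_α(x) = x^3 + 69x^2 + 1587x + 11938.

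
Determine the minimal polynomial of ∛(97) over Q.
m_α(x) = x^3 - 97

α satisfies α^3 = 97, so x^3 - 97 annihilates α. By the rational root test, a rational root p/q (in lowest terms) of x^3 - 97 would satisfy p^3 = 97 q^3, forcing q = 1 and p^3 = 97; but 97 is not a perfect cube, contradiction. A monic cubic over Q with no rational root is irreducible (any nontrivial factorization would include a linear factor). Hence x^3 - 97 is the minimal polynomial of α, and in particular [Q(α):Q] = 3.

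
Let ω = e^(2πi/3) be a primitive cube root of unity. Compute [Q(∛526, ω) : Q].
[Q(∛526, ω) : Q] = 6

[Q(∛526):Q] = 3 (min poly x^3 - 526, irreducible since 526 is not a perfect cube). [Q(ω):Q] = 2 (min poly x^2 + x + 1). Since Q(∛526) ⊂ R and ω ∉ R, we have ω ∉ Q(∛526), so x^2 + x + 1 remains irreducible over Q(∛526) and [Q(∛526, ω) : Q(∛526)] = 2. By the tower law, [Q(∛526, ω) : Q] = 3 · 2 = 6. (In fact Q(∛526, ω) is the splitting field of x^3 - 526 over Q.)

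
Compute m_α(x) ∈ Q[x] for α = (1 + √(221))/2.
m_α(x) = x^2 - x - 55

From 2α - 1 = √(221), squaring gives (2α - 1)^2 = 221, i.e. 4α^2 - 4α + 1 = 221, so α^2 - α + (1 - 221)/4 = 0. Since 221 ≡ 1 (mod 4), (1 - 221)/4 = -55 ∈ Z. The polynomial x^2 - x - 55 has discriminant 1 - 4·(-55) = 221, which is not a perfect square in Q (d = 221 is squarefree and ≠ 1), so x^2 - x - 55 is irreducible over Q. It is the minimal polynomial of α.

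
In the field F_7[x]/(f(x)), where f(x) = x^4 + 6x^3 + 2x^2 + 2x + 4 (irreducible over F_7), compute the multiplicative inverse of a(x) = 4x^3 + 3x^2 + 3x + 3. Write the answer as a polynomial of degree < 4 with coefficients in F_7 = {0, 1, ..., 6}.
a(x)^(-1) ≡ 2x^3 + x^2 + 1 (mod f(x))

Since f is irreducible over F_7, F_7[x]/(f) is a field and a(x) ≠ 0 has an inverse. Apply the extended Euclidean algorithm to f(x) and a(x) in F_7[x]: f(x) = (2x)·a(x) + (3x^2 + 3x + 4);  a(x) = (6x + 2)·(3x^2 + 3x + 4) + (x + 2);  (3x^2 + 3x + 4) = (3x + 4)·(x + 2) + (3). The last nonzero remainder is the constant 3 = gcd(f, a) in F_7. Back-substituting through the division chain expresses 3 = s(x)·a(x) + t(x)·f(x) with s(x) ≡ 6x^3 + 3x^2 + 3 (mod f), so (6x^3 + 3x^2 + 3)·a(x) ≡ 3 (mod f). Multiplying by 3^(-1) ≡ 5 in F_7 gives a(x)^(-1) ≡ 5·(6x^3 + 3x^2 + 3) ≡ 2x^3 + x^2 + 1 (mod f). Check: (4x^3 + 3x^2 + 3x + 3)·(2x^3 + x^2 + 1) = x^6 + 3x^5 + 2x^4 + 6x^3 + 6x^2 + 3x + 3 ≡ 1 (mod x^4 + 6x^3 + 2x^2 + 2x + 4).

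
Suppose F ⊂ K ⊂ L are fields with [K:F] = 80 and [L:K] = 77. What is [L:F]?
[L:F] = 6160

The tower law says that for any tower of field extensions F ⊂ K ⊂ L with finite degrees, [L:F] = [L:K] · [K:F]. Here this gives [L:F] = 77 · 80 = 6160.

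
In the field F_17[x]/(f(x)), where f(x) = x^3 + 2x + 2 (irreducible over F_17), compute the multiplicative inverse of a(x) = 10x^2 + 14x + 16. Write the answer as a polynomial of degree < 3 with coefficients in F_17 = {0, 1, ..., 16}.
a(x)^(-1) ≡ 6x^2 + 14x + 10 (mod f(x))

Since f is irreducible over F_17, F_17[x]/(f) is a field and a(x) ≠ 0 has an inverse. Apply the extended Euclidean algorithm to f(x) and a(x) in F_17[x]: f(x) = (12x + 7)·a(x) + (x + 9);  a(x) = (10x + 9)·(x + 9) + (3). The last nonzero remainder is the constant 3 = gcd(f, a) in F_17. Back-substituting through the division chain expresses 3 = s(x)·a(x) + t(x)·f(x) with s(x) ≡ x^2 + 8x + 13 (mod f), so (x^2 + 8x + 13)·a(x) ≡ 3 (mod f). Multiplying by 3^(-1) ≡ 6 in F_17 gives a(x)^(-1) ≡ 6·(x^2 + 8x + 13) ≡ 6x^2 + 14x + 10 (mod f). Check: (10x^2 + 14x + 16)·(6x^2 + 14x + 10) = 9x^4 + 3x^3 + x^2 + 7x + 7 ≡ 1 (mod x^3 + 2x + 2).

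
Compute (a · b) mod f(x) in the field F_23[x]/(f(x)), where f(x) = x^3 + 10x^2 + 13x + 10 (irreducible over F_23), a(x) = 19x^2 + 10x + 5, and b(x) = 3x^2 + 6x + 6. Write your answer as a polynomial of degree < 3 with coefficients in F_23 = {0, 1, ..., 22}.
a · b ≡ 5x^2 + 21x + 12 (mod f(x))

Multiply in F_23[x]: a(x)·b(x) = (19x^2 + 10x + 5)·(3x^2 + 6x + 6) = 11x^4 + 6x^3 + 5x^2 + 21x + 7. This has degree ≥ 3, so divide by f(x) over F_23: 11x^4 + 6x^3 + 5x^2 + 21x + 7 = (11x + 11)·(x^3 + 10x^2 + 13x + 10) + (5x^2 + 21x + 12). Hence a·b ≡ 5x^2 + 21x + 12 (mod f). (F_23[x]/(f) is a field with 23^3 = 12167 elements since f is irreducible of degree 3.)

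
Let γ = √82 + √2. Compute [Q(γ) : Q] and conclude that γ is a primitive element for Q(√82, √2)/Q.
[Q(γ) : Q] = 4 (equivalently, Q(γ) = Q(√82, √2))

Obviously Q(γ) ⊆ Q(√82, √2), and [Q(√82, √2):Q] = 4 (since 82, 2 are distinct squarefree integers > 1 with 164 not a perfect square). To show equality we compute the minimal polynomial of γ. From γ = √82 + √2: γ^2 = 82 + 2√(164) + 2 = 84 + 2√(164), so γ^2 - 84 = 2√(164); squaring, (γ^2 - 84)^2 = 4·164, i.e. γ^4 - 168γ^2 + 7056 - 656 = 0, i.e. γ^4 - 168γ^2 + 6400 = 0. So γ is a root of x^4 - 168x^2 + 6400. This polynomial is irreducible over Q: it has no rational root (each ±√82 ± √2 is irrational), and any factorization into two quadratics over Q would force √(164) ∈ Q (pairing opposite roots) or √82, √2 ∈ Q (other pairings), all impossible. Hence [Q(γ):Q] = 4 = [Q(√82, √2):Q], so Q(γ) = Q(√82, √2).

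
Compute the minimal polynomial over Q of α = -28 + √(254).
m_α(x) = x^2 + 56x + 530

From α + 28 = √(254), squaring gives (α + 28)^2 = 254, i.e. α^2 + 56α + 784 = 254, so α^2 + 56α + 530 = 0. The discriminant of x^2 + 56x + 530 is (56)^2 - 4·(530) = 3136 - 2120 = 1016, and 4·(254) is not a perfect square in Q since 254 is squarefree and ≠ 1. Hence x^2 + 56x + 530 is irreducible over Q and is the minimal polynomial of α.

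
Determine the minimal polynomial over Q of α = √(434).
m_α(x) = x^2 - 434

α satisfies α^2 - 434 = 0, so x^2 - 434 annihilates α. Since d = 434 is squarefree and ≠ 1, it is not a perfect square in Q, so x^2 - 434 has no rational root and is therefore irreducible over Q (a degree-2 polynomial over a field is irreducible iff it has no root). Hence m_α(x) = x^2 - 434.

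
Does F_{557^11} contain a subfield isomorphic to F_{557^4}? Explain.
No: F_{557^4} is not a subfield of F_{557^11}

F_{p^m} embeds in F_{p^n} iff m | n. Here 4 ∤ 11 (since 11 = 2·4 + 3 with remainder 3 ≠ 0), so F_{557^4} is not a subfield of F_{557^11}. Equivalently: if it were, the tower law would give 4 = [F_{557^4}:F_557] dividing [F_{557^11}:F_557] = 11, contradiction.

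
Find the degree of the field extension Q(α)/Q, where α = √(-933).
[Q(α):Q] = 2

[Q(α):Q] equals the degree of the minimal polynomial of α. Here α^2 = -933 and x^2 + 933 is irreducible (d = -933 is squarefree, ≠ 1, hence not a square), so deg(m_α) = 2. Thus [Q(α):Q] = 2.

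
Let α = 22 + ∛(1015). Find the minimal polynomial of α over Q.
m_α(x) = x^3 - 66x^2 + 1452x - 11663

Set β = α - 22 = ∛(1015), so β^3 = 1015. Then (α - 22)^3 - 1015 = 0, i.e. α is a root of g(x) = (x - 22)^3 - 1015 = x^3 - 66x^2 + 1452x - 11663. Since g(x) = h(x - 22) where h(x) = x^3 - 1015, and h is irreducible over Q (because 1015 is not a perfect cube, so h has no rational root, and a monic cubic with no rational root is irreducible), g is also irreducible (irreducibility is preserved under the substitution x → x - 22). Hence m_α(x) = x^3 - 66x^2 + 1452x - 11663.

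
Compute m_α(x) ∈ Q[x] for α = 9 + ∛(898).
m_α(x) = x^3 - 27x^2 + 243x - 1627

Set β = α - 9 = ∛(898), so β^3 = 898. Then (α - 9)^3 - 898 = 0, i.e. α is a root of g(x) = (x - 9)^3 - 898 = x^3 - 27x^2 + 243x - 1627. Since g(x) = h(x - 9) where h(x) = x^3 - 898, and h is irreducible over Q (because 898 is not a perfect cube, so h has no rational root, and a monic cubic with no rational root is irreducible), g is also irreducible (irreducibility is preserved under the substitution x → x - 9). Hence m_α(x) = x^3 - 27x^2 + 243x - 1627.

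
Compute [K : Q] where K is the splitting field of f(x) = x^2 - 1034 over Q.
[K : Q] = 2

f(x) = x^2 - 1034 factors as (x - √1034)(x + √1034). The splitting field is K = Q(√1034). Since 1034 is squarefree and > 1, it is not a perfect square, so x^2 - 1034 is irreducible over Q and [Q(√1034) : Q] = 2. Hence [K : Q] = 2.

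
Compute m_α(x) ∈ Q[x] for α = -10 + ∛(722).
m_α(x) = x^3 + 30x^2 + 300x + 278

Set β = α + 10 = ∛(722), so β^3 = 722. Then (α + 10)^3 - 722 = 0, i.e. α is a root of g(x) = (x + 10)^3 - 722 = x^3 + 30x^2 + 300x + 278. Since g(x) = h(x + 10) where h(x) = x^3 - 722, and h is irreducible over Q (because 722 is not a perfect cube, so h has no rational root, and a monic cubic with no rational root is irreducible), g is also irreducible (irreducibility is preserved under the substitution x → x + 10). Hence m_α(x) = x^3 + 30x^2 + 300x + 278.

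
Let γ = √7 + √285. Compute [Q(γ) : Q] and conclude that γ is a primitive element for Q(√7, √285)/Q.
[Q(γ) : Q] = 4 (equivalently, Q(γ) = Q(√7, √285))

Obviously Q(γ) ⊆ Q(√7, √285), and [Q(√7, √285):Q] = 4 (since 7, 285 are distinct squarefree integers > 1 with 1995 not a perfect square). To show equality we compute the minimal polynomial of γ. From γ = √7 + √285: γ^2 = 7 + 2√(1995) + 285 = 292 + 2√(1995), so γ^2 - 292 = 2√(1995); squaring, (γ^2 - 292)^2 = 4·1995, i.e. γ^4 - 584γ^2 + 85264 - 7980 = 0, i.e. γ^4 - 584γ^2 + 77284 = 0. So γ is a root of x^4 - 584x^2 + 77284. This polynomial is irreducible over Q: it has no rational root (each ±√7 ± √285 is irrational), and any factorization into two quadratics over Q would force √(1995) ∈ Q (pairing opposite roots) or √7, √285 ∈ Q (other pairings), all impossible. Hence [Q(γ):Q] = 4 = [Q(√7, √285):Q], so Q(γ) = Q(√7, √285).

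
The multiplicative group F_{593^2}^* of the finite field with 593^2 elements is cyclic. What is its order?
|F_{593^2}^*| = 351648

F_{593^2} has 593^2 = 351649 elements; its multiplicative group consists of all nonzero elements, so |F_{593^2}^*| = 351649 - 1 = 351648. (It is cyclic since any finite subgroup of the multiplicative group of a field is cyclic.)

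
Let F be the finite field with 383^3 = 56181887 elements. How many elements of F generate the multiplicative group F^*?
There are φ(56181886) = 27943680 primitive elements

F_q^* is cyclic of order q - 1 = 56181886. A cyclic group of order m has exactly φ(m) generators. Here m = 56181886 = 2 · 191 · 147073, so the number of primitive elements is φ(56181886) = 27943680.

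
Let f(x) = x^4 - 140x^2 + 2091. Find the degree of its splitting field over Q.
[K : Q] = 4

Solving the quadratic in x^2: x^2 = (140 ± √(140^2 - 4·2091))/2 = (140 ± √11236)/2 = (140 ± 106)/2, giving x^2 = 123 or x^2 = 17. So f(x) = (x^2 - 123)(x^2 - 17) and the roots of f are ±√123, ±√17. Hence the splitting field is K = Q(√123, √17). Since 123 and 17 are distinct squarefree integers > 1, their product 2091 is not a perfect square, so √17 ∉ Q(√123). By the tower law [K:Q] = [Q(√123,√17):Q(√123)] · [Q(√123):Q] = 2 · 2 = 4.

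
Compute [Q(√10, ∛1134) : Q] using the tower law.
[Q(√10, ∛1134) : Q] = 6

Let L = Q(√10, ∛1134). Since Q(√10) ⊂ L and [Q(√10):Q] = 2, the tower law gives 2 | [L:Q]. Likewise Q(∛1134) ⊂ L with [Q(∛1134):Q] = 3 (because 1134 is not a perfect cube), so 3 | [L:Q]. As gcd(2,3) = 1, [L:Q] is divisible by 6. Conversely L is generated over Q by √10 and ∛1134, so [L:Q] ≤ 2·3 = 6. Therefore [Q(√10, ∛1134) : Q] = 6.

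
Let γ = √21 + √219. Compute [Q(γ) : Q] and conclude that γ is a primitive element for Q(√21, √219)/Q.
[Q(γ) : Q] = 4 (equivalently, Q(γ) = Q(√21, √219))

Obviously Q(γ) ⊆ Q(√21, √219), and [Q(√21, √219):Q] = 4 (since 21, 219 are distinct squarefree integers > 1 with 4599 not a perfect square). To show equality we compute the minimal polynomial of γ. From γ = √21 + √219: γ^2 = 21 + 2√(4599) + 219 = 240 + 2√(4599), so γ^2 - 240 = 2√(4599); squaring, (γ^2 - 240)^2 = 4·4599, i.e. γ^4 - 480γ^2 + 57600 - 18396 = 0, i.e. γ^4 - 480γ^2 + 39204 = 0. So γ is a root of x^4 - 480x^2 + 39204. This polynomial is irreducible over Q: it has no rational root (each ±√21 ± √219 is irrational), and any factorization into two quadratics over Q would force √(4599) ∈ Q (pairing opposite roots) or √21, √219 ∈ Q (other pairings), all impossible. Hence [Q(γ):Q] = 4 = [Q(√21, √219):Q], so Q(γ) = Q(√21, √219).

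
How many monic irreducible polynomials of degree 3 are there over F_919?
There are 258716880 monic irreducible polynomials of degree 3 over F_919

Each element of F_{919^3} that lies in no proper subfield is a root of exactly one monic irreducible of degree 3 over F_919, and each such polynomial has 3 distinct roots in F_{919^3}. By Möbius inversion the count is N_919(3) = (1/3) Σ_{d|3} μ(3/d) · 919^d = (1/3)(μ(3)·919^1 + μ(1)·919^3) = 776150640/3 = 258716880.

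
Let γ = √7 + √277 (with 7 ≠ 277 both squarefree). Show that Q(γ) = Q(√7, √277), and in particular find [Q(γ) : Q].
[Q(γ) : Q] = 4 (equivalently, Q(γ) = Q(√7, √277))

Obviously Q(γ) ⊆ Q(√7, √277), and [Q(√7, √277):Q] = 4 (since 7, 277 are distinct squarefree integers > 1 with 1939 not a perfect square). To show equality we compute the minimal polynomial of γ. From γ = √7 + √277: γ^2 = 7 + 2√(1939) + 277 = 284 + 2√(1939), so γ^2 - 284 = 2√(1939); squaring, (γ^2 - 284)^2 = 4·1939, i.e. γ^4 - 568γ^2 + 80656 - 7756 = 0, i.e. γ^4 - 568γ^2 + 72900 = 0. So γ is a root of x^4 - 568x^2 + 72900. This polynomial is irreducible over Q: it has no rational root (each ±√7 ± √277 is irrational), and any factorization into two quadratics over Q would force √(1939) ∈ Q (pairing opposite roots) or √7, √277 ∈ Q (other pairings), all impossible. Hence [Q(γ):Q] = 4 = [Q(√7, √277):Q], so Q(γ) = Q(√7, √277).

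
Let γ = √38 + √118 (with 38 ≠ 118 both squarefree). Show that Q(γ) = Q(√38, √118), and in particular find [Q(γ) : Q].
[Q(γ) : Q] = 4 (equivalently, Q(γ) = Q(√38, √118))

Obviously Q(γ) ⊆ Q(√38, √118), and [Q(√38, √118):Q] = 4 (since 38, 118 are distinct squarefree integers > 1 with 4484 not a perfect square). To show equality we compute the minimal polynomial of γ. From γ = √38 + √118: γ^2 = 38 + 2√(4484) + 118 = 156 + 2√(4484), so γ^2 - 156 = 2√(4484); squaring, (γ^2 - 156)^2 = 4·4484, i.e. γ^4 - 312γ^2 + 24336 - 17936 = 0, i.e. γ^4 - 312γ^2 + 6400 = 0. So γ is a root of x^4 - 312x^2 + 6400. This polynomial is irreducible over Q: it has no rational root (each ±√38 ± √118 is irrational), and any factorization into two quadratics over Q would force √(4484) ∈ Q (pairing opposite roots) or √38, √118 ∈ Q (other pairings), all impossible. Hence [Q(γ):Q] = 4 = [Q(√38, √118):Q], so Q(γ) = Q(√38, √118).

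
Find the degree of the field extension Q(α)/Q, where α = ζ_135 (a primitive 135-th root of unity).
[Q(α):Q] = 72

The minimal polynomial of ζ_135 over Q is the 135-th cyclotomic polynomial Φ_135(x), which is irreducible over Q and has degree φ(135) = 72. Hence [Q(α):Q] = φ(135) = 72.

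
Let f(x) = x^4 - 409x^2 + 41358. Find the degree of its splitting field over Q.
[K : Q] = 4

Solving the quadratic in x^2: x^2 = (409 ± √(409^2 - 4·41358))/2 = (409 ± √1849)/2 = (409 ± 43)/2, giving x^2 = 183 or x^2 = 226. So f(x) = (x^2 - 183)(x^2 - 226) and the roots of f are ±√183, ±√226. Hence the splitting field is K = Q(√183, √226). Since 183 and 226 are distinct squarefree integers > 1, their product 41358 is not a perfect square, so √226 ∉ Q(√183). By the tower law [K:Q] = [Q(√183,√226):Q(√183)] · [Q(√183):Q] = 2 · 2 = 4.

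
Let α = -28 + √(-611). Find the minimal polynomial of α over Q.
m_α(x) = x^2 + 56x + 1395

From α + 28 = √(-611), squaring gives (α + 28)^2 = -611, i.e. α^2 + 56α + 784 = -611, so α^2 + 56α + 1395 = 0. The discriminant of x^2 + 56x + 1395 is (56)^2 - 4·(1395) = 3136 - 5580 = -2444, and 4·(-611) is not a perfect square in Q since -611 is squarefree and ≠ 1. Hence x^2 + 56x + 1395 is irreducible over Q and is the minimal polynomial of α.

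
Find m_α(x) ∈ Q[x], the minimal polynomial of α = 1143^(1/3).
m_α(x) = x^3 - 1143

α satisfies α^3 = 1143, so x^3 - 1143 annihilates α. By the rational root test, a rational root p/q (in lowest terms) of x^3 - 1143 would satisfy p^3 = 1143 q^3, forcing q = 1 and p^3 = 1143; but 1143 is not a perfect cube, contradiction. A monic cubic over Q with no rational root is irreducible (any nontrivial factorization would include a linear factor). Hence x^3 - 1143 is the minimal polynomial of α, and in particular [Q(α):Q] = 3.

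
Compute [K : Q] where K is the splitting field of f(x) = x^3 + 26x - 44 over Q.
[K : Q] = 6

By the rational root test, any rational root of the monic integer polynomial f(x) = x^3 + 26x - 44 must be an integer dividing the constant term -44, i.e. one of ±{1, 2, 4, 11, 22, 44}. Evaluating: f(1) = -17, f(-1) = -71, f(2) = 16, f(-2) = -104, f(4) = 124, f(-4) = -212, f(11) = 1573, f(-11) = -1661, f(22) = 11176, f(-22) = -11264, f(44) = 86284, f(-44) = -86372; none is 0, so f has no rational root and is therefore irreducible over Q (a cubic with no linear factor over a field is irreducible). For an irreducible cubic, the Galois group is A_3 or S_3 according as the discriminant disc(f) = -4a^3 - 27b^2 = -4·(26)^3 - 27·(-44)^2 = -122576 is or is not a square in Q. Here disc(f) = -122576 is not a perfect square in Q, so the Galois group of f over Q is not contained in A_3 and must be all of S_3. The splitting field has degree |S_3| = 6 over Q, so [K : Q] = 6.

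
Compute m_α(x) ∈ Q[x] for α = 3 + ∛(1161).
m_α(x) = x^3 - 9x^2 + 27x - 1188

Set β = α - 3 = ∛(1161), so β^3 = 1161. Then (α - 3)^3 - 1161 = 0, i.e. α is a root of g(x) = (x - 3)^3 - 1161 = x^3 - 9x^2 + 27x - 1188. Since g(x) = h(x - 3) where h(x) = x^3 - 1161, and h is irreducible over Q (because 1161 is not a perfect cube, so h has no rational root, and a monic cubic with no rational root is irreducible), g is also irreducible (irreducibility is preserved under the substitution x → x - 3). Hence m_α(x) = x^3 - 9x^2 + 27x - 1188.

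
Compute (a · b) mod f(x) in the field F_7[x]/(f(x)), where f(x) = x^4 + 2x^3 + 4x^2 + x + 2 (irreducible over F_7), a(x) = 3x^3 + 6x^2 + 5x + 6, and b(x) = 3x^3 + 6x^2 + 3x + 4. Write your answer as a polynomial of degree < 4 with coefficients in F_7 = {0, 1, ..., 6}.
a · b ≡ 3x^2 + 6 (mod f(x))

Multiply in F_7[x]: a(x)·b(x) = (3x^3 + 6x^2 + 5x + 6)·(3x^3 + 6x^2 + 3x + 4) = 2x^6 + x^5 + 4x^4 + x^3 + 5x^2 + 3x + 3. This has degree ≥ 4, so divide by f(x) over F_7: 2x^6 + x^5 + 4x^4 + x^3 + 5x^2 + 3x + 3 = (2x^2 + 4x + 2)·(x^4 + 2x^3 + 4x^2 + x + 2) + (3x^2 + 6). Hence a·b ≡ 3x^2 + 6 (mod f). (F_7[x]/(f) is a field with 7^4 = 2401 elements since f is irreducible of degree 4.)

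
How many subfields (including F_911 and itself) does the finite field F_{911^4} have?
F_{911^4} has 3 subfields

The subfields of F_{p^n} are exactly the fields F_{p^d} for d | n (each is the fixed field of the unique index-d subgroup of Gal(F_{p^n}/F_p) ≅ Z/nZ). The divisors of n = 4 are {1, 2, 4}, giving 3 subfields: F_{911^1}, F_{911^2}, F_{911^4}.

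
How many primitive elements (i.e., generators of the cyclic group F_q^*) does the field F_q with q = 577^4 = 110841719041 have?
There are φ(110841719040) = 25548816384 primitive elements

F_q^* is cyclic of order q - 1 = 110841719040. A cyclic group of order m has exactly φ(m) generators. Here m = 110841719040 = 2^8 · 3^2 · 5 · 13^2 · 17^2 · 197, so the number of primitive elements is φ(110841719040) = 25548816384.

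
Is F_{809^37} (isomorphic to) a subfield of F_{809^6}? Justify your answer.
No: F_{809^37} is not a subfield of F_{809^6}

F_{p^m} embeds in F_{p^n} iff m | n. Here 37 ∤ 6 (since 6 = 0·37 + 6 with remainder 6 ≠ 0), so F_{809^37} is not a subfield of F_{809^6}. Equivalently: if it were, the tower law would give 37 = [F_{809^37}:F_809] dividing [F_{809^6}:F_809] = 6, contradiction.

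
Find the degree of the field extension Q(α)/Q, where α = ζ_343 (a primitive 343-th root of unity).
[Q(α):Q] = 294

The minimal polynomial of ζ_343 over Q is the 343-th cyclotomic polynomial Φ_343(x), which is irreducible over Q and has degree φ(343) = 294. Hence [Q(α):Q] = φ(343) = 294.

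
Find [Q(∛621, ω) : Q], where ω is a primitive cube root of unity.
[Q(∛621, ω) : Q] = 6

[Q(∛621):Q] = 3 (min poly x^3 - 621, irreducible since 621 is not a perfect cube). [Q(ω):Q] = 2 (min poly x^2 + x + 1). Since Q(∛621) ⊂ R and ω ∉ R, we have ω ∉ Q(∛621), so x^2 + x + 1 remains irreducible over Q(∛621) and [Q(∛621, ω) : Q(∛621)] = 2. By the tower law, [Q(∛621, ω) : Q] = 3 · 2 = 6. (In fact Q(∛621, ω) is the splitting field of x^3 - 621 over Q.)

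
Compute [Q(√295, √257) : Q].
[Q(√295, √257) : Q] = 4

[Q(√295):Q] = 2 (min poly x^2 - 295, irreducible since 295 is squarefree > 1). For the top step, suppose √257 ∈ Q(√295), say √257 = c + d√295 with c, d ∈ Q. Squaring: 257 = c^2 + 295d^2 + 2cd√295. Since √295 ∉ Q this forces 2cd = 0. If d = 0 then √257 = c ∈ Q, contradicting 257 squarefree > 1. If c = 0 then 257 = 295d^2, so 295·257 = (295d)^2 is a perfect square in Q — but 295·257 = 75815 is not a perfect square (since 295 and 257 are distinct squarefree integers). Contradiction. Hence √257 ∉ Q(√295), so x^2 - 257 stays irreducible over Q(√295) and [Q(√295, √257) : Q(√295)] = 2. By the tower law, [Q(√295, √257) : Q] = 2 · 2 = 4.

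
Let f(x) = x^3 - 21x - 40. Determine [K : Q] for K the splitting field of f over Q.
[K : Q] = 6

By the rational root test, any rational root of the monic integer polynomial f(x) = x^3 - 21x - 40 must be an integer dividing the constant term -40, i.e. one of ±{1, 2, 4, 5, 8, 10, 20, 40}. Evaluating: f(1) = -60, f(-1) = -20, f(2) = -74, f(-2) = -6, f(4) = -60, f(-4) = -20, f(5) = -20, f(-5) = -60, f(8) = 304, f(-8) = -384, f(10) = 750, f(-10) = -830, f(20) = 7540, f(-20) = -7620, f(40) = 63120, f(-40) = -63200; none is 0, so f has no rational root and is therefore irreducible over Q (a cubic with no linear factor over a field is irreducible). For an irreducible cubic, the Galois group is A_3 or S_3 according as the discriminant disc(f) = -4a^3 - 27b^2 = -4·(-21)^3 - 27·(-40)^2 = -6156 is or is not a square in Q. Here disc(f) = -6156 is not a perfect square in Q, so the Galois group of f over Q is not contained in A_3 and must be all of S_3. The splitting field has degree |S_3| = 6 over Q, so [K : Q] = 6.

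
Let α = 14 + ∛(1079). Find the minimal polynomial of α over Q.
m_α(x) = x^3 - 42x^2 + 588x - 3823

Set β = α - 14 = ∛(1079), so β^3 = 1079. Then (α - 14)^3 - 1079 = 0, i.e. α is a root of g(x) = (x - 14)^3 - 1079 = x^3 - 42x^2 + 588x - 3823. Since g(x) = h(x - 14) where h(x) = x^3 - 1079, and h is irreducible over Q (because 1079 is not a perfect cube, so h has no rational root, and a monic cubic with no rational root is irreducible), g is also irreducible (irreducibility is preserved under the substitution x → x - 14). Hence m_α(x) = x^3 - 42x^2 + 588x - 3823.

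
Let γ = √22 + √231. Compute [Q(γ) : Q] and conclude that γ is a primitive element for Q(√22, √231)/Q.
[Q(γ) : Q] = 4 (equivalently, Q(γ) = Q(√22, √231))

Obviously Q(γ) ⊆ Q(√22, √231), and [Q(√22, √231):Q] = 4 (since 22, 231 are distinct squarefree integers > 1 with 5082 not a perfect square). To show equality we compute the minimal polynomial of γ. From γ = √22 + √231: γ^2 = 22 + 2√(5082) + 231 = 253 + 2√(5082), so γ^2 - 253 = 2√(5082); squaring, (γ^2 - 253)^2 = 4·5082, i.e. γ^4 - 506γ^2 + 64009 - 20328 = 0, i.e. γ^4 - 506γ^2 + 43681 = 0. So γ is a root of x^4 - 506x^2 + 43681. This polynomial is irreducible over Q: it has no rational root (each ±√22 ± √231 is irrational), and any factorization into two quadratics over Q would force √(5082) ∈ Q (pairing opposite roots) or √22, √231 ∈ Q (other pairings), all impossible. Hence [Q(γ):Q] = 4 = [Q(√22, √231):Q], so Q(γ) = Q(√22, √231).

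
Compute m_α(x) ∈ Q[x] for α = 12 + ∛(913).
m_α(x) = x^3 - 36x^2 + 432x - 2641

Set β = α - 12 = ∛(913), so β^3 = 913. Then (α - 12)^3 - 913 = 0, i.e. α is a root of g(x) = (x - 12)^3 - 913 = x^3 - 36x^2 + 432x - 2641. Since g(x) = h(x - 12) where h(x) = x^3 - 913, and h is irreducible over Q (because 913 is not a perfect cube, so h has no rational root, and a monic cubic with no rational root is irreducible), g is also irreducible (irreducibility is preserved under the substitution x → x - 12). Hence m_α(x) = x^3 - 36x^2 + 432x - 2641.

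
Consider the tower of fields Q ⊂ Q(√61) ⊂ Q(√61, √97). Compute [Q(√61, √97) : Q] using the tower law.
[Q(√61, √97) : Q] = 4

[Q(√61):Q] = 2 (min poly x^2 - 61, irreducible since 61 is squarefree > 1). For the top step, suppose √97 ∈ Q(√61), say √97 = c + d√61 with c, d ∈ Q. Squaring: 97 = c^2 + 61d^2 + 2cd√61. Since √61 ∉ Q this forces 2cd = 0. If d = 0 then √97 = c ∈ Q, contradicting 97 squarefree > 1. If c = 0 then 97 = 61d^2, so 61·97 = (61d)^2 is a perfect square in Q — but 61·97 = 5917 is not a perfect square (since 61 and 97 are distinct squarefree integers). Contradiction. Hence √97 ∉ Q(√61), so x^2 - 97 stays irreducible over Q(√61) and [Q(√61, √97) : Q(√61)] = 2. By the tower law, [Q(√61, √97) : Q] = 2 · 2 = 4.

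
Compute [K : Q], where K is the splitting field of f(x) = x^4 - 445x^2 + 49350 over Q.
[K : Q] = 4

Solving the quadratic in x^2: x^2 = (445 ± √(445^2 - 4·49350))/2 = (445 ± √625)/2 = (445 ± 25)/2, giving x^2 = 235 or x^2 = 210. So f(x) = (x^2 - 235)(x^2 - 210) and the roots of f are ±√235, ±√210. Hence the splitting field is K = Q(√235, √210). Since 235 and 210 are distinct squarefree integers > 1, their product 49350 is not a perfect square, so √210 ∉ Q(√235). By the tower law [K:Q] = [Q(√235,√210):Q(√235)] · [Q(√235):Q] = 2 · 2 = 4.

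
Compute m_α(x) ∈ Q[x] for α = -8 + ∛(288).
m_α(x) = x^3 + 24x^2 + 192x + 224

Set β = α + 8 = ∛(288), so β^3 = 288. Then (α + 8)^3 - 288 = 0, i.e. α is a root of g(x) = (x + 8)^3 - 288 = x^3 + 24x^2 + 192x + 224. Since g(x) = h(x + 8) where h(x) = x^3 - 288, and h is irreducible over Q (because 288 is not a perfect cube, so h has no rational root, and a monic cubic with no rational root is irreducible), g is also irreducible (irreducibility is preserved under the substitution x → x + 8). Hence m_α(x) = x^3 + 24x^2 + 192x + 224.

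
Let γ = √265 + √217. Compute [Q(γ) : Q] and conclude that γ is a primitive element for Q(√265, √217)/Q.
[Q(γ) : Q] = 4 (equivalently, Q(γ) = Q(√265, √217))

Obviously Q(γ) ⊆ Q(√265, √217), and [Q(√265, √217):Q] = 4 (since 265, 217 are distinct squarefree integers > 1 with 57505 not a perfect square). To show equality we compute the minimal polynomial of γ. From γ = √265 + √217: γ^2 = 265 + 2√(57505) + 217 = 482 + 2√(57505), so γ^2 - 482 = 2√(57505); squaring, (γ^2 - 482)^2 = 4·57505, i.e. γ^4 - 964γ^2 + 232324 - 230020 = 0, i.e. γ^4 - 964γ^2 + 2304 = 0. So γ is a root of x^4 - 964x^2 + 2304. This polynomial is irreducible over Q: it has no rational root (each ±√265 ± √217 is irrational), and any factorization into two quadratics over Q would force √(57505) ∈ Q (pairing opposite roots) or √265, √217 ∈ Q (other pairings), all impossible. Hence [Q(γ):Q] = 4 = [Q(√265, √217):Q], so Q(γ) = Q(√265, √217).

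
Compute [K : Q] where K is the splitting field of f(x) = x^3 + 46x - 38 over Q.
[K : Q] = 6

By the rational root test, any rational root of the monic integer polynomial f(x) = x^3 + 46x - 38 must be an integer dividing the constant term -38, i.e. one of ±{1, 2, 19, 38}. Evaluating: f(1) = 9, f(-1) = -85, f(2) = 62, f(-2) = -138, f(19) = 7695, f(-19) = -7771, f(38) = 56582, f(-38) = -56658; none is 0, so f has no rational root and is therefore irreducible over Q (a cubic with no linear factor over a field is irreducible). For an irreducible cubic, the Galois group is A_3 or S_3 according as the discriminant disc(f) = -4a^3 - 27b^2 = -4·(46)^3 - 27·(-38)^2 = -428332 is or is not a square in Q. Here disc(f) = -428332 is not a perfect square in Q, so the Galois group of f over Q is not contained in A_3 and must be all of S_3. The splitting field has degree |S_3| = 6 over Q, so [K : Q] = 6.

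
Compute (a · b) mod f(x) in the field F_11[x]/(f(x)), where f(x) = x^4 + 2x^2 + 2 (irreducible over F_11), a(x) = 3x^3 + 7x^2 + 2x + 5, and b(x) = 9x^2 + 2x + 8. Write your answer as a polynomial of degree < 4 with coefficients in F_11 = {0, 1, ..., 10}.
a · b ≡ 2x^3 + 5x + 1 (mod f(x))

Multiply in F_11[x]: a(x)·b(x) = (3x^3 + 7x^2 + 2x + 5)·(9x^2 + 2x + 8) = 5x^5 + 3x^4 + x^3 + 6x^2 + 4x + 7. This has degree ≥ 4, so divide by f(x) over F_11: 5x^5 + 3x^4 + x^3 + 6x^2 + 4x + 7 = (5x + 3)·(x^4 + 2x^2 + 2) + (2x^3 + 5x + 1). Hence a·b ≡ 2x^3 + 5x + 1 (mod f). (F_11[x]/(f) is a field with 11^4 = 14641 elements since f is irreducible of degree 4.)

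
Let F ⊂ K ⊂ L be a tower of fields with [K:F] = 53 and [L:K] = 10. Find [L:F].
[L:F] = 530

The tower law says that for any tower of field extensions F ⊂ K ⊂ L with finite degrees, [L:F] = [L:K] · [K:F]. Here this gives [L:F] = 10 · 53 = 530.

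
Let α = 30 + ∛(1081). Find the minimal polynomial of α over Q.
m_α(x) = x^3 - 90x^2 + 2700x - 28081

Set β = α - 30 = ∛(1081), so β^3 = 1081. Then (α - 30)^3 - 1081 = 0, i.e. α is a root of g(x) = (x - 30)^3 - 1081 = x^3 - 90x^2 + 2700x - 28081. Since g(x) = h(x - 30) where h(x) = x^3 - 1081, and h is irreducible over Q (because 1081 is not a perfect cube, so h has no rational root, and a monic cubic with no rational root is irreducible), g is also irreducible (irreducibility is preserved under the substitution x → x - 30). Hence m_α(x) = x^3 - 90x^2 + 2700x - 28081.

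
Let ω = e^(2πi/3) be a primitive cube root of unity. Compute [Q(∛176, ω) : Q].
[Q(∛176, ω) : Q] = 6

[Q(∛176):Q] = 3 (min poly x^3 - 176, irreducible since 176 is not a perfect cube). [Q(ω):Q] = 2 (min poly x^2 + x + 1). Since Q(∛176) ⊂ R and ω ∉ R, we have ω ∉ Q(∛176), so x^2 + x + 1 remains irreducible over Q(∛176) and [Q(∛176, ω) : Q(∛176)] = 2. By the tower law, [Q(∛176, ω) : Q] = 3 · 2 = 6. (In fact Q(∛176, ω) is the splitting field of x^3 - 176 over Q.)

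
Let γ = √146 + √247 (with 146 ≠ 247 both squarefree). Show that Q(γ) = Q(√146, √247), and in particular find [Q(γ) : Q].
[Q(γ) : Q] = 4 (equivalently, Q(γ) = Q(√146, √247))

Obviously Q(γ) ⊆ Q(√146, √247), and [Q(√146, √247):Q] = 4 (since 146, 247 are distinct squarefree integers > 1 with 36062 not a perfect square). To show equality we compute the minimal polynomial of γ. From γ = √146 + √247: γ^2 = 146 + 2√(36062) + 247 = 393 + 2√(36062), so γ^2 - 393 = 2√(36062); squaring, (γ^2 - 393)^2 = 4·36062, i.e. γ^4 - 786γ^2 + 154449 - 144248 = 0, i.e. γ^4 - 786γ^2 + 10201 = 0. So γ is a root of x^4 - 786x^2 + 10201. This polynomial is irreducible over Q: it has no rational root (each ±√146 ± √247 is irrational), and any factorization into two quadratics over Q would force √(36062) ∈ Q (pairing opposite roots) or √146, √247 ∈ Q (other pairings), all impossible. Hence [Q(γ):Q] = 4 = [Q(√146, √247):Q], so Q(γ) = Q(√146, √247).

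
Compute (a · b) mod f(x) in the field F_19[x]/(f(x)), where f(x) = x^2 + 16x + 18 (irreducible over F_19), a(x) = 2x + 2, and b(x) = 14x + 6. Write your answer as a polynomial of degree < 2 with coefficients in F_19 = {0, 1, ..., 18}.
a · b ≡ 10x + 2 (mod f(x))

Multiply in F_19[x]: a(x)·b(x) = (2x + 2)·(14x + 6) = 9x^2 + 2x + 12. This has degree ≥ 2, so divide by f(x) over F_19: 9x^2 + 2x + 12 = (9)·(x^2 + 16x + 18) + (10x + 2). Hence a·b ≡ 10x + 2 (mod f). (F_19[x]/(f) is a field with 19^2 = 361 elements since f is irreducible of degree 2.)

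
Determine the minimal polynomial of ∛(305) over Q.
m_α(x) = x^3 - 305

α satisfies α^3 = 305, so x^3 - 305 annihilates α. By the rational root test, a rational root p/q (in lowest terms) of x^3 - 305 would satisfy p^3 = 305 q^3, forcing q = 1 and p^3 = 305; but 305 is not a perfect cube, contradiction. A monic cubic over Q with no rational root is irreducible (any nontrivial factorization would include a linear factor). Hence x^3 - 305 is the minimal polynomial of α, and in particular [Q(α):Q] = 3.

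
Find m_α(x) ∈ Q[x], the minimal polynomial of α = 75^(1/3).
m_α(x) = x^3 - 75

α satisfies α^3 = 75, so x^3 - 75 annihilates α. By the rational root test, a rational root p/q (in lowest terms) of x^3 - 75 would satisfy p^3 = 75 q^3, forcing q = 1 and p^3 = 75; but 75 is not a perfect cube, contradiction. A monic cubic over Q with no rational root is irreducible (any nontrivial factorization would include a linear factor). Hence x^3 - 75 is the minimal polynomial of α, and in particular [Q(α):Q] = 3.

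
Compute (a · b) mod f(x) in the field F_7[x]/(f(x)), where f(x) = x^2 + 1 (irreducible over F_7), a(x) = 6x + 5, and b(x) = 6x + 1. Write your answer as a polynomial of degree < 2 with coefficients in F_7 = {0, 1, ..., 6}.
a · b ≡ x + 4 (mod f(x))

Multiply in F_7[x]: a(x)·b(x) = (6x + 5)·(6x + 1) = x^2 + x + 5. This has degree ≥ 2, so divide by f(x) over F_7: x^2 + x + 5 = (1)·(x^2 + 1) + (x + 4). Hence a·b ≡ x + 4 (mod f). (F_7[x]/(f) is a field with 7^2 = 49 elements since f is irreducible of degree 2.)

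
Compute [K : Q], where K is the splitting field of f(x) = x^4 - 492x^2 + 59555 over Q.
[K : Q] = 4

Solving the quadratic in x^2: x^2 = (492 ± √(492^2 - 4·59555))/2 = (492 ± √3844)/2 = (492 ± 62)/2, giving x^2 = 277 or x^2 = 215. So f(x) = (x^2 - 277)(x^2 - 215) and the roots of f are ±√277, ±√215. Hence the splitting field is K = Q(√277, √215). Since 277 and 215 are distinct squarefree integers > 1, their product 59555 is not a perfect square, so √215 ∉ Q(√277). By the tower law [K:Q] = [Q(√277,√215):Q(√277)] · [Q(√277):Q] = 2 · 2 = 4.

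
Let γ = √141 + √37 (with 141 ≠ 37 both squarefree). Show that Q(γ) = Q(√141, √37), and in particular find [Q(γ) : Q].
[Q(γ) : Q] = 4 (equivalently, Q(γ) = Q(√141, √37))

Obviously Q(γ) ⊆ Q(√141, √37), and [Q(√141, √37):Q] = 4 (since 141, 37 are distinct squarefree integers > 1 with 5217 not a perfect square). To show equality we compute the minimal polynomial of γ. From γ = √141 + √37: γ^2 = 141 + 2√(5217) + 37 = 178 + 2√(5217), so γ^2 - 178 = 2√(5217); squaring, (γ^2 - 178)^2 = 4·5217, i.e. γ^4 - 356γ^2 + 31684 - 20868 = 0, i.e. γ^4 - 356γ^2 + 10816 = 0. So γ is a root of x^4 - 356x^2 + 10816. This polynomial is irreducible over Q: it has no rational root (each ±√141 ± √37 is irrational), and any factorization into two quadratics over Q would force √(5217) ∈ Q (pairing opposite roots) or √141, √37 ∈ Q (other pairings), all impossible. Hence [Q(γ):Q] = 4 = [Q(√141, √37):Q], so Q(γ) = Q(√141, √37).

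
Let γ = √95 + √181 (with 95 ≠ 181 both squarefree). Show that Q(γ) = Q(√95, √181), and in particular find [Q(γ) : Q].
[Q(γ) : Q] = 4 (equivalently, Q(γ) = Q(√95, √181))

Obviously Q(γ) ⊆ Q(√95, √181), and [Q(√95, √181):Q] = 4 (since 95, 181 are distinct squarefree integers > 1 with 17195 not a perfect square). To show equality we compute the minimal polynomial of γ. From γ = √95 + √181: γ^2 = 95 + 2√(17195) + 181 = 276 + 2√(17195), so γ^2 - 276 = 2√(17195); squaring, (γ^2 - 276)^2 = 4·17195, i.e. γ^4 - 552γ^2 + 76176 - 68780 = 0, i.e. γ^4 - 552γ^2 + 7396 = 0. So γ is a root of x^4 - 552x^2 + 7396. This polynomial is irreducible over Q: it has no rational root (each ±√95 ± √181 is irrational), and any factorization into two quadratics over Q would force √(17195) ∈ Q (pairing opposite roots) or √95, √181 ∈ Q (other pairings), all impossible. Hence [Q(γ):Q] = 4 = [Q(√95, √181):Q], so Q(γ) = Q(√95, √181).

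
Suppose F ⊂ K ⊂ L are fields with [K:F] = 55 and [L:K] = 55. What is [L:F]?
[L:F] = 3025

The tower law says that for any tower of field extensions F ⊂ K ⊂ L with finite degrees, [L:F] = [L:K] · [K:F]. Here this gives [L:F] = 55 · 55 = 3025.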